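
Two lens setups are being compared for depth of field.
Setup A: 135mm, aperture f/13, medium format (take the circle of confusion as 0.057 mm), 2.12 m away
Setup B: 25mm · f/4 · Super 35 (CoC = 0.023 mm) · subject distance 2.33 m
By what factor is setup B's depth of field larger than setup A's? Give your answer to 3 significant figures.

5.19

Setup A: H = 135²/(13×0.057) + 135 ≈ 24730.1 mm; DoF = Df − Dn = 2306.12 − 1961.68 ≈ 344.44 mm.
Setup B: H = 25²/(4×0.023) + 25 ≈ 6818.5 mm; DoF = Df − Dn = 3526.5 − 1739.7 ≈ 1786.8 mm.
Ratio = 1786.8 / 344.44 ≈ 5.19.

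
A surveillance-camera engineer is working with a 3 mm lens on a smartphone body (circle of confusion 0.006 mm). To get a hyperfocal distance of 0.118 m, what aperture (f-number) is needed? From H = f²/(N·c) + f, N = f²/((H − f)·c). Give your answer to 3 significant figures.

Rearrange H = f²/(N·c) + f for N: N = f² / ((H − f)·c).
N = 3² / ((118 − 3) × 0.006) = 9 / 0.6900 ≈ 13.

f/13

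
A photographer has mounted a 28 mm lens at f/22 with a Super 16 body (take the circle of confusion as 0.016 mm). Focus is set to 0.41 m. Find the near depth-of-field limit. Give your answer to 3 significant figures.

Hyperfocal distance H = f²/(N·c) + f = 28²/(22 × 0.016) + 28 = 784/0.352 + 28 ≈ 2255.3 mm ≈ 2.255 m.
Near limit Dn = s·(H − f)/(H + s − 2f) = 410 × (2255.3 − 28) / (2255.3 + 410 − 2 × 28) = 410 × 2227.3 / 2609.3 ≈ 349.98 mm.

350 mm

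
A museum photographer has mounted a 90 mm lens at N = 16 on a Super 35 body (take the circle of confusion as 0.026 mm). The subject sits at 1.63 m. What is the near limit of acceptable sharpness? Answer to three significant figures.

Hyperfocal distance H = f²/(N·c) + f = 90²/(16 × 0.026) + 90 = 8100/0.416 + 90 ≈ 19561.2 mm ≈ 19.56 m.
Near limit Dn = s·(H − f)/(H + s − 2f) = 1630 × (19561.2 − 90) / (19561.2 + 1630 − 2 × 90) = 1630 × 19471.2 / 21011.2 ≈ 1510.5 mm ≈ 1.51 m.

1.51 m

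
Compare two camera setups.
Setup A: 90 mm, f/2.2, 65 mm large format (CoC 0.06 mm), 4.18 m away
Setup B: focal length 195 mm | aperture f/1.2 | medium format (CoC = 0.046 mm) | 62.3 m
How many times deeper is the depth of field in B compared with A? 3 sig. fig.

20.2

Setup A: H = 90²/(2.2×0.06) + 90 ≈ 61453.6 mm; DoF = Df − Dn = 4478.50 − 3918.80 ≈ 559.70 mm.
Setup B: H = 195²/(1.2×0.046) + 195 ≈ 689053.7 mm; DoF = Df − Dn = 68473 − 57148 ≈ 11325 mm.
Ratio = 11325 / 559.70 ≈ 20.2.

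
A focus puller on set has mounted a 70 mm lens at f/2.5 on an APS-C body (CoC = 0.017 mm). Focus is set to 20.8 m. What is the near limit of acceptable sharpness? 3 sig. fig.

17.6 m

Hyperfocal distance H = f²/(N·c) + f = 70²/(2.5 × 0.017) + 70 = 4900/0.0425 + 70 ≈ 115364.1 mm ≈ 115.4 m.
Near limit Dn = s·(H − f)/(H + s − 2f) = 20800 × (115364.1 − 70) / (115364.1 + 20800 − 2 × 70) = 20800 × 115294.1 / 136024.1 ≈ 17630 mm ≈ 17.6 m.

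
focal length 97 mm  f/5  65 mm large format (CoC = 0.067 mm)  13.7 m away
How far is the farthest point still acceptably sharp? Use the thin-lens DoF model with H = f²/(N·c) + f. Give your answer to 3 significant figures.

Hyperfocal distance H = f²/(N·c) + f = 97²/(5 × 0.067) + 97 = 9409/0.335 + 97 ≈ 28183.6 mm ≈ 28.18 m.
Far limit Df = s·(H − f)/(H − s) = 13700 × (28183.6 − 97) / (28183.6 − 13700) = 13700 × 28086.6 / 14483.6 ≈ 26567 mm ≈ 26.6 m.

26.6 m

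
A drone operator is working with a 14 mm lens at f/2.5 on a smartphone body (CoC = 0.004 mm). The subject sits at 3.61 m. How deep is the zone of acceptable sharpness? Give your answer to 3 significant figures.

Hyperfocal distance H = f²/(N·c) + f = 14²/(2.5 × 0.004) + 14 = 196/0.01 + 14 ≈ 19614.0 mm ≈ 19.61 m.
Near limit Dn = s·(H − f)/(H + s − 2f) = 3610 × (19614.0 − 14) / (19614.0 + 3610 − 2 × 14) = 3610 × 19600.0 / 23196.0 ≈ 3050.4 mm.
Far limit Df = s·(H − f)/(H − s) = 3610 × (19614.0 − 14) / (19614.0 − 3610) = 3610 × 19600.0 / 16004.0 ≈ 4421.1 mm.
Depth of field = Df − Dn = 4421.1 − 3050.4 ≈ 1370.7 mm ≈ 1.37 m.

1.37 m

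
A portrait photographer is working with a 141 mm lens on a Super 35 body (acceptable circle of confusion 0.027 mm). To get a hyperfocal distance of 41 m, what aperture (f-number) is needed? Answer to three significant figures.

Rearrange H = f²/(N·c) + f for N: N = f² / ((H − f)·c).
N = 141² / ((41000 − 141) × 0.027) = 19881 / 1103 ≈ 18.

f/18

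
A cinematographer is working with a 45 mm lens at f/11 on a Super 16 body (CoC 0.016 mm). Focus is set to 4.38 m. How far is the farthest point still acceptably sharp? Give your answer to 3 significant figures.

Hyperfocal distance H = f²/(N·c) + f = 45²/(11 × 0.016) + 45 = 2025/0.176 + 45 ≈ 11550.7 mm ≈ 11.55 m.
Far limit Df = s·(H − f)/(H − s) = 4380 × (11550.7 − 45) / (11550.7 − 4380) = 4380 × 11505.7 / 7170.7 ≈ 7027.9 mm ≈ 7.03 m.

7.03 m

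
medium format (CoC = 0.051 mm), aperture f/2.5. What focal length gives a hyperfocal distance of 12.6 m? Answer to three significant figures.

40.0 mm

From H = f²/(N·c) + f, with f ≪ H: f ≈ √(H·N·c) = √(12600 × 2.5 × 0.051) = √1606.5 ≈ 40.08 mm.
Exact: f² + N·c·f − N·c·H = 0 ⇒ f = (−N·c + √((N·c)² + 4·N·c·H))/2 = (−0.1275 + √6426.0)/2 ≈ 40.017 mm ≈ 40.0 mm.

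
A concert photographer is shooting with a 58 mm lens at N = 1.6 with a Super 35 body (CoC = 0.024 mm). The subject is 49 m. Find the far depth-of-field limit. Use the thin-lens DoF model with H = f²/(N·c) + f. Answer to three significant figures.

Hyperfocal distance H = f²/(N·c) + f = 58²/(1.6 × 0.024) + 58 = 3364/0.0384 + 58 ≈ 87662.2 mm ≈ 87.66 m.
Far limit Df = s·(H − f)/(H − s) = 49000 × (87662.2 − 58) / (87662.2 − 49000) = 49000 × 87604.2 / 38662.2 ≈ 111029 mm ≈ 111 m.

111 m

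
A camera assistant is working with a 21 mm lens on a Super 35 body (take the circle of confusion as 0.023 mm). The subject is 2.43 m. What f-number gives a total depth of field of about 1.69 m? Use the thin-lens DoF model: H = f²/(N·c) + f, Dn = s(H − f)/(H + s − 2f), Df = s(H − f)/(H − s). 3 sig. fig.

f/2.50

Write h = H − f = f²/(N·c). The thin-lens limits are Dn = s·h/(h + (s−f)) and Df = s·h/(h − (s−f)), so DoF = Df − Dn = 2·s·(s−f)·h / (h² − (s−f)²).
That is a quadratic in h: DoF·h² − 2·s·(s−f)·h − DoF·(s−f)² = 0 ⇒ h = (s−f)·(s + √(s² + DoF²)) / DoF = 2409 × (2430 + √(2430² + 1690²)) / 1690 = 2409 × (2430 + 2959.90) / 1690 ≈ 7683.0 mm.
Then N = f²/(c·h) = 21² / (0.023 × 7683.0) = 441 / 176.71 ≈ 2.50.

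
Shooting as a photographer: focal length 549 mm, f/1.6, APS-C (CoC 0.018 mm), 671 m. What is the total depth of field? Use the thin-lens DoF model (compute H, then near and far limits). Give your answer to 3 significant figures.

Hyperfocal distance H = f²/(N·c) + f = 549²/(1.6 × 0.018) + 549 = 301401/0.0288 + 549 ≈ 10465861.5 mm ≈ 10466 m.
Near limit Dn = s·(H − f)/(H + s − 2f) = 671000 × (10465861.5 − 549) / (10465861.5 + 671000 − 2 × 549) = 671000 × 10465312.5 / 11135763.5 ≈ 630601 mm.
Far limit Df = s·(H − f)/(H − s) = 671000 × (10465861.5 − 549) / (10465861.5 − 671000) = 671000 × 10465312.5 / 9794861.5 ≈ 716929 mm.
Depth of field = Df − Dn = 716929 − 630601 ≈ 86328 mm ≈ 86.3 m.

86.3 m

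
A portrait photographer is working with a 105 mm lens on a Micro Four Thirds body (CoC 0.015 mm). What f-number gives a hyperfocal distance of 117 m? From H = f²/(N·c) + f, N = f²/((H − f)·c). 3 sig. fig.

f/6.29

Rearrange H = f²/(N·c) + f for N: N = f² / ((H − f)·c).
N = 105² / ((117000 − 105) × 0.015) = 11025 / 1753 ≈ 6.29.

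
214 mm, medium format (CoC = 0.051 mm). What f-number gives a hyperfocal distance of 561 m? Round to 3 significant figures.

Rearrange H = f²/(N·c) + f for N: N = f² / ((H − f)·c).
N = 214² / ((561000 − 214) × 0.051) = 45796 / 28600 ≈ 1.60.

f/1.60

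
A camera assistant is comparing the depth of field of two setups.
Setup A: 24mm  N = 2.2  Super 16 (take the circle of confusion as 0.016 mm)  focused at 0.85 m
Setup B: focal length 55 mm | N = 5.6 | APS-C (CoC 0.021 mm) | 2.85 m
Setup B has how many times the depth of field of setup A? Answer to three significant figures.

7.29

Setup A: H = 24²/(2.2×0.016) + 24 ≈ 16387.6 mm; DoF = Df − Dn = 895.187 − 809.156 ≈ 86.031 mm.
Setup B: H = 55²/(5.6×0.021) + 55 ≈ 25777.8 mm; DoF = Df − Dn = 3197.43 − 2570.67 ≈ 626.76 mm.
Ratio = 626.76 / 86.031 ≈ 7.29.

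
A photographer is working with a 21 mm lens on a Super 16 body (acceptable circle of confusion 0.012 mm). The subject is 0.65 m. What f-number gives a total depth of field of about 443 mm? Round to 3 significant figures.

f/18

Write h = H − f = f²/(N·c). The thin-lens limits are Dn = s·h/(h + (s−f)) and Df = s·h/(h − (s−f)), so DoF = Df − Dn = 2·s·(s−f)·h / (h² − (s−f)²).
That is a quadratic in h: DoF·h² − 2·s·(s−f)·h − DoF·(s−f)² = 0 ⇒ h = (s−f)·(s + √(s² + DoF²)) / DoF = 629 × (650 + √(650² + 443²)) / 443 = 629 × (650 + 786.606) / 443 ≈ 2039.8 mm.
Then N = f²/(c·h) = 21² / (0.012 × 2039.8) = 441 / 24.477 ≈ 18.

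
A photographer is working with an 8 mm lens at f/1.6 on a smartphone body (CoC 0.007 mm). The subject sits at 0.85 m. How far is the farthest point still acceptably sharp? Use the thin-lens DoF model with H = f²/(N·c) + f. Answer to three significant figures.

0.997 m

Hyperfocal distance H = f²/(N·c) + f = 8²/(1.6 × 0.007) + 8 = 64/0.0112 + 8 ≈ 5722.3 mm ≈ 5.722 m.
Far limit Df = s·(H − f)/(H − s) = 850 × (5722.3 − 8) / (5722.3 − 850) = 850 × 5714.3 / 4872.3 ≈ 996.89 mm ≈ 0.997 m.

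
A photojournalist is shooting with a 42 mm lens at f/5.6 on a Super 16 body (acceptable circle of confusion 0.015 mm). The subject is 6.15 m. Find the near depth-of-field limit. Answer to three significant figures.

Hyperfocal distance H = f²/(N·c) + f = 42²/(5.6 × 0.015) + 42 = 1764/0.084 + 42 ≈ 21042.0 mm ≈ 21.04 m.
Near limit Dn = s·(H − f)/(H + s − 2f) = 6150 × (21042.0 − 42) / (21042.0 + 6150 − 2 × 42) = 6150 × 21000.0 / 27108.0 ≈ 4764.3 mm ≈ 4.76 m.

4.76 m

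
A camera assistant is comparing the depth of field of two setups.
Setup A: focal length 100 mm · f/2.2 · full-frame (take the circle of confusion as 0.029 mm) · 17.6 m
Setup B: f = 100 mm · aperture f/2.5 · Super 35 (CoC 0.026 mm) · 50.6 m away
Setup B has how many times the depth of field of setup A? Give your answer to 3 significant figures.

Setup A: H = 100²/(2.2×0.029) + 100 ≈ 156839.8 mm; DoF = Df − Dn = 19812.0 − 15832.3 ≈ 3979.7 mm.
Setup B: H = 100²/(2.5×0.026) + 100 ≈ 153946.2 mm; DoF = Df − Dn = 75326 − 38095 ≈ 37231 mm.
Ratio = 37231 / 3979.7 ≈ 9.36.

9.36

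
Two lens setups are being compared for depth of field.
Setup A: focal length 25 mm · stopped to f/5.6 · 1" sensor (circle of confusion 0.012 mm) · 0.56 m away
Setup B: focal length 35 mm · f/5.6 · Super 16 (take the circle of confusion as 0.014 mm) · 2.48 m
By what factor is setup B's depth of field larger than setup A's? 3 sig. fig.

12.3

Setup A: H = 25²/(5.6×0.012) + 25 ≈ 9325.6 mm; DoF = Df − Dn = 594.179 − 529.539 ≈ 64.640 mm.
Setup B: H = 35²/(5.6×0.014) + 35 ≈ 15660.0 mm; DoF = Df − Dn = 2940.06 − 2144.44 ≈ 795.62 mm.
Ratio = 795.62 / 64.640 ≈ 12.3.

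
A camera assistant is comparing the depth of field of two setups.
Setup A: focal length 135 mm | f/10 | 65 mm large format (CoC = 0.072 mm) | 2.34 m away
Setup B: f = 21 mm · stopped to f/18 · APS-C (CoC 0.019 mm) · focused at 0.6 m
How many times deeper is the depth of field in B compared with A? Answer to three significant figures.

Setup A: H = 135²/(10×0.072) + 135 ≈ 25447.5 mm; DoF = Df − Dn = 2563.29 − 2152.49 ≈ 410.80 mm.
Setup B: H = 21²/(18×0.019) + 21 ≈ 1310.5 mm; DoF = Df − Dn = 1088.97 − 414.07 ≈ 674.90 mm.
Ratio = 674.90 / 410.80 ≈ 1.64.

1.64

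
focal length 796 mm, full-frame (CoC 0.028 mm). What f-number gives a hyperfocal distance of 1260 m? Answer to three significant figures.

f/18

Rearrange H = f²/(N·c) + f for N: N = f² / ((H − f)·c).
N = 796² / ((1260000 − 796) × 0.028) = 633616 / 35258 ≈ 18.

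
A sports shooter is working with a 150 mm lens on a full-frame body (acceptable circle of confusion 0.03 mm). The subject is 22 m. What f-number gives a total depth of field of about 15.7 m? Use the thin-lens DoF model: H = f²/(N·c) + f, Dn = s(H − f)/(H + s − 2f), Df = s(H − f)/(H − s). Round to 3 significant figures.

Write h = H − f = f²/(N·c). The thin-lens limits are Dn = s·h/(h + (s−f)) and Df = s·h/(h − (s−f)), so DoF = Df − Dn = 2·s·(s−f)·h / (h² − (s−f)²).
That is a quadratic in h: DoF·h² − 2·s·(s−f)·h − DoF·(s−f)² = 0 ⇒ h = (s−f)·(s + √(s² + DoF²)) / DoF = 21850 × (22000 + √(22000² + 15700²)) / 15700 = 21850 × (22000 + 27027.6) / 15700 ≈ 68233 mm.
Then N = f²/(c·h) = 150² / (0.03 × 68233) = 22500 / 2047.0 ≈ 11.

f/11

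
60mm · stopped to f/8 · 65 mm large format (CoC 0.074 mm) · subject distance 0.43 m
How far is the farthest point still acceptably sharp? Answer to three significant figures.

458 mm

Hyperfocal distance H = f²/(N·c) + f = 60²/(8 × 0.074) + 60 = 3600/0.592 + 60 ≈ 6141.1 mm ≈ 6.141 m.
Far limit Df = s·(H − f)/(H − s) = 430 × (6141.1 − 60) / (6141.1 − 430) = 430 × 6081.1 / 5711.1 ≈ 457.86 mm.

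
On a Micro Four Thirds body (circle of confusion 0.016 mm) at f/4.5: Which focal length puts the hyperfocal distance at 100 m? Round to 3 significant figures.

84.8 mm

From H = f²/(N·c) + f, with f ≪ H: f ≈ √(H·N·c) = √(100000 × 4.5 × 0.016) = √7200.0 ≈ 84.85 mm.
Exact: f² + N·c·f − N·c·H = 0 ⇒ f = (−N·c + √((N·c)² + 4·N·c·H))/2 = (−0.072 + √28800)/2 ≈ 84.817 mm ≈ 84.8 mm.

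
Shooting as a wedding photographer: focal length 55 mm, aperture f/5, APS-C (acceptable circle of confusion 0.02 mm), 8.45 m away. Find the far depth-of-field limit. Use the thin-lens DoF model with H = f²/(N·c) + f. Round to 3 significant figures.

Hyperfocal distance H = f²/(N·c) + f = 55²/(5 × 0.02) + 55 = 3025/0.1 + 55 ≈ 30305.0 mm ≈ 30.30 m.
Far limit Df = s·(H − f)/(H − s) = 8450 × (30305.0 − 55) / (30305.0 − 8450) = 8450 × 30250.0 / 21855.0 ≈ 11696 mm ≈ 11.7 m.

11.7 m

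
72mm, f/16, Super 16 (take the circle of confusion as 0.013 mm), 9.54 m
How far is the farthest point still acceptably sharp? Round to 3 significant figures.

Hyperfocal distance H = f²/(N·c) + f = 72²/(16 × 0.013) + 72 = 5184/0.208 + 72 ≈ 24995.1 mm ≈ 25.00 m.
Far limit Df = s·(H − f)/(H − s) = 9540 × (24995.1 − 72) / (24995.1 − 9540) = 9540 × 24923.1 / 15455.1 ≈ 15384 mm ≈ 15.4 m.

15.4 m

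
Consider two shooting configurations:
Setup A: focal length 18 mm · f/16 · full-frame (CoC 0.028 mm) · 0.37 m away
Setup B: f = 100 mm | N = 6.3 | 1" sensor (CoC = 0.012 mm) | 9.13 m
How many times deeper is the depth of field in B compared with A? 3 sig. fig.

2.65

Setup A: H = 18²/(16×0.028) + 18 ≈ 741.2 mm; DoF = Df − Dn = 720.85 − 248.87 ≈ 471.98 mm.
Setup B: H = 100²/(6.3×0.012) + 100 ≈ 132375.1 mm; DoF = Df − Dn = 9798.9 − 8546.6 ≈ 1252.3 mm.
Ratio = 1252.3 / 471.98 ≈ 2.65.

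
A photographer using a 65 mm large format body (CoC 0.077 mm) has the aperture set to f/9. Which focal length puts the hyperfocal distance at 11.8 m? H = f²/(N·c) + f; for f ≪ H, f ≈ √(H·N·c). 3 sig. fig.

From H = f²/(N·c) + f, with f ≪ H: f ≈ √(H·N·c) = √(11800 × 9 × 0.077) = √8177.4 ≈ 90.43 mm.
Exact: f² + N·c·f − N·c·H = 0 ⇒ f = (−N·c + √((N·c)² + 4·N·c·H))/2 = (−0.693 + √32710)/2 ≈ 90.083 mm ≈ 90.1 mm.

90.1 mm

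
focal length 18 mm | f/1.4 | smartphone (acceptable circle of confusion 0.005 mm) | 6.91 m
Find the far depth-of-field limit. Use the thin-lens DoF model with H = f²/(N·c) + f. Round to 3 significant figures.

8.12 m

Hyperfocal distance H = f²/(N·c) + f = 18²/(1.4 × 0.005) + 18 = 324/0.007 + 18 ≈ 46303.7 mm ≈ 46.30 m.
Far limit Df = s·(H − f)/(H − s) = 6910 × (46303.7 − 18) / (46303.7 − 6910) = 6910 × 46285.7 / 39393.7 ≈ 8118.9 mm ≈ 8.12 m.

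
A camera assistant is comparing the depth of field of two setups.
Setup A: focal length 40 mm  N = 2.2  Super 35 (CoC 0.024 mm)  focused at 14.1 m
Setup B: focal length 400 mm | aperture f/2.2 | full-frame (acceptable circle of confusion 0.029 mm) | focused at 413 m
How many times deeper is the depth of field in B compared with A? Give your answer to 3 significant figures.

Setup A: H = 40²/(2.2×0.024) + 40 ≈ 30343.0 mm; DoF = Df − Dn = 26305 − 9631 ≈ 16674 mm.
Setup B: H = 400²/(2.2×0.029) + 400 ≈ 2508237.0 mm; DoF = Df − Dn = 494329 − 354651 ≈ 139678 mm.
Ratio = 139678 / 16674 ≈ 8.38.

8.38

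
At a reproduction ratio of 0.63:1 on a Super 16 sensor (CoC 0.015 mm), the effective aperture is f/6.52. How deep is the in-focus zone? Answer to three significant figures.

0.493 mm

At magnification m, DoF ≈ 2·N_eff·c/m² = 2 × 6.52 × 0.015 / 0.63² = 0.1956 / 0.3969 ≈ 0.493 mm.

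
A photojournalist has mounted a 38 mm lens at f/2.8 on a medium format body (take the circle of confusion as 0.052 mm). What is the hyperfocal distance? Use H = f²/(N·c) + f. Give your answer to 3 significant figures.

9.96 m

Hyperfocal distance H = f²/(N·c) + f = 38²/(2.8 × 0.052) + 38 = 1444/0.1456 + 38 ≈ 9955.6 mm ≈ 9.96 m.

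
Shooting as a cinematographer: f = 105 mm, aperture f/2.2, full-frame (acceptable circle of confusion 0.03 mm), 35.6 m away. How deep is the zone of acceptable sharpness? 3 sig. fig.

15.8 m

Hyperfocal distance H = f²/(N·c) + f = 105²/(2.2 × 0.03) + 105 = 11025/0.066 + 105 ≈ 167150.5 mm ≈ 167.2 m.
Near limit Dn = s·(H − f)/(H + s − 2f) = 35600 × (167150.5 − 105) / (167150.5 + 35600 − 2 × 105) = 35600 × 167045.5 / 202540.5 ≈ 29361 mm.
Far limit Df = s·(H − f)/(H − s) = 35600 × (167150.5 − 105) / (167150.5 − 35600) = 35600 × 167045.5 / 131550.5 ≈ 45206 mm.
Depth of field = Df − Dn = 45206 − 29361 ≈ 15845 mm ≈ 15.8 m.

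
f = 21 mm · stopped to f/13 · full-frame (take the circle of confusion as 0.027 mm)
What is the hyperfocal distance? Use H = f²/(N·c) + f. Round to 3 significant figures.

Hyperfocal distance H = f²/(N·c) + f = 21²/(13 × 0.027) + 21 = 441/0.351 + 21 ≈ 1277.4 mm ≈ 1.28 m.

1.28 m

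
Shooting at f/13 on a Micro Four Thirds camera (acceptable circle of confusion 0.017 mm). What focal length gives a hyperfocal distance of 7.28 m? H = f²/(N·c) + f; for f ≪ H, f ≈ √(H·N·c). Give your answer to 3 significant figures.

40.0 mm

From H = f²/(N·c) + f, with f ≪ H: f ≈ √(H·N·c) = √(7280 × 13 × 0.017) = √1608.9 ≈ 40.11 mm.
Exact: f² + N·c·f − N·c·H = 0 ⇒ f = (−N·c + √((N·c)² + 4·N·c·H))/2 = (−0.221 + √6435.6)/2 ≈ 40.000 mm ≈ 40.0 mm.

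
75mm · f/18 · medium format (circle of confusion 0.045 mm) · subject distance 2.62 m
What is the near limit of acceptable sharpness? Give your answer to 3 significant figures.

1.92 m

Hyperfocal distance H = f²/(N·c) + f = 75²/(18 × 0.045) + 75 = 5625/0.81 + 75 ≈ 7019.4 mm ≈ 7.019 m.
Near limit Dn = s·(H − f)/(H + s − 2f) = 2620 × (7019.4 − 75) / (7019.4 + 2620 − 2 × 75) = 2620 × 6944.4 / 9489.4 ≈ 1917.3 mm ≈ 1.92 m.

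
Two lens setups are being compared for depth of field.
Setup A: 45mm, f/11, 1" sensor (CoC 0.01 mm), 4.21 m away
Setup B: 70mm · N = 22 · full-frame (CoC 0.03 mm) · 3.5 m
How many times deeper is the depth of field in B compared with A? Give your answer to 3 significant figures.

Setup A: H = 45²/(11×0.01) + 45 ≈ 18454.1 mm; DoF = Df − Dn = 5441.0 − 3433.2 ≈ 2007.8 mm.
Setup B: H = 70²/(22×0.03) + 70 ≈ 7494.2 mm; DoF = Df − Dn = 6505.6 − 2394.0 ≈ 4111.6 mm.
Ratio = 4111.6 / 2007.8 ≈ 2.05.

2.05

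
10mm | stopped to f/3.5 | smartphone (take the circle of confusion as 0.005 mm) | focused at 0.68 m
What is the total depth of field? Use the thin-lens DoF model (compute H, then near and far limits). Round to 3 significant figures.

162 mm

Hyperfocal distance H = f²/(N·c) + f = 10²/(3.5 × 0.005) + 10 = 100/0.0175 + 10 ≈ 5724.3 mm ≈ 5.724 m.
Near limit Dn = s·(H − f)/(H + s − 2f) = 680 × (5724.3 − 10) / (5724.3 + 680 − 2 × 10) = 680 × 5714.3 / 6384.3 ≈ 608.64 mm.
Far limit Df = s·(H − f)/(H − s) = 680 × (5724.3 − 10) / (5724.3 − 680) = 680 × 5714.3 / 5044.3 ≈ 770.32 mm.
Depth of field = Df − Dn = 770.32 − 608.64 ≈ 161.68 mm.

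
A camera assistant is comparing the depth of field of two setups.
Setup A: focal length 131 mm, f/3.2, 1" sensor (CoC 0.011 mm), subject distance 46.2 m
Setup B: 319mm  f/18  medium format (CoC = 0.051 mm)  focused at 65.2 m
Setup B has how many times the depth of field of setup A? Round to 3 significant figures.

13.2

Setup A: H = 131²/(3.2×0.011) + 131 ≈ 487659.4 mm; DoF = Df − Dn = 51021.3 − 42211.2 ≈ 8810.1 mm.
Setup B: H = 319²/(18×0.051) + 319 ≈ 111169.8 mm; DoF = Df − Dn = 157222 − 41128 ≈ 116094 mm.
Ratio = 116094 / 8810.1 ≈ 13.2.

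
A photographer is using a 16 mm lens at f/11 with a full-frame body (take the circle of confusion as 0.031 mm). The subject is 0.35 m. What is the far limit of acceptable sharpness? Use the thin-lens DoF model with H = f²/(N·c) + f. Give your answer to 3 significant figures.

0.631 m

Hyperfocal distance H = f²/(N·c) + f = 16²/(11 × 0.031) + 16 = 256/0.341 + 16 ≈ 766.7 mm ≈ 0.767 m.
Far limit Df = s·(H − f)/(H − s) = 350 × (766.7 − 16) / (766.7 − 350) = 350 × 750.7 / 416.7 ≈ 630.52 mm ≈ 0.631 m.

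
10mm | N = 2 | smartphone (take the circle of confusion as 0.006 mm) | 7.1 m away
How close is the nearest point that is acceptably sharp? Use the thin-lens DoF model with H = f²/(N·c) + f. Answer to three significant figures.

Hyperfocal distance H = f²/(N·c) + f = 10²/(2 × 0.006) + 10 = 100/0.012 + 10 ≈ 8343.3 mm ≈ 8.343 m.
Near limit Dn = s·(H − f)/(H + s − 2f) = 7100 × (8343.3 − 10) / (8343.3 + 7100 − 2 × 10) = 7100 × 8333.3 / 15423.3 ≈ 3836.2 mm ≈ 3.84 m.

3.84 m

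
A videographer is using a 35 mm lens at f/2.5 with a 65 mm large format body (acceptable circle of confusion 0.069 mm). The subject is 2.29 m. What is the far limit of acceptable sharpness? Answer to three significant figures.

Hyperfocal distance H = f²/(N·c) + f = 35²/(2.5 × 0.069) + 35 = 1225/0.1725 + 35 ≈ 7136.4 mm ≈ 7.136 m.
Far limit Df = s·(H − f)/(H − s) = 2290 × (7136.4 − 35) / (7136.4 − 2290) = 2290 × 7101.4 / 4846.4 ≈ 3355.5 mm ≈ 3.36 m.

3.36 m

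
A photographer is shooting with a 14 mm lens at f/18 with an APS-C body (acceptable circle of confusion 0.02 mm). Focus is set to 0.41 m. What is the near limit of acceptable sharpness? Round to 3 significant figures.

237 mm

Hyperfocal distance H = f²/(N·c) + f = 14²/(18 × 0.02) + 14 = 196/0.36 + 14 ≈ 558.4 mm ≈ 0.558 m.
Near limit Dn = s·(H − f)/(H + s − 2f) = 410 × (558.4 − 14) / (558.4 + 410 − 2 × 14) = 410 × 544.4 / 940.4 ≈ 237.36 mm.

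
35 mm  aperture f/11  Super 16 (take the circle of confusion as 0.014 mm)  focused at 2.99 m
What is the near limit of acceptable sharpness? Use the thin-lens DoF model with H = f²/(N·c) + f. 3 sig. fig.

Hyperfocal distance H = f²/(N·c) + f = 35²/(11 × 0.014) + 35 = 1225/0.154 + 35 ≈ 7989.5 mm ≈ 7.990 m.
Near limit Dn = s·(H − f)/(H + s − 2f) = 2990 × (7989.5 − 35) / (7989.5 + 2990 − 2 × 35) = 2990 × 7954.5 / 10909.5 ≈ 2180.1 mm ≈ 2.18 m.

2.18 m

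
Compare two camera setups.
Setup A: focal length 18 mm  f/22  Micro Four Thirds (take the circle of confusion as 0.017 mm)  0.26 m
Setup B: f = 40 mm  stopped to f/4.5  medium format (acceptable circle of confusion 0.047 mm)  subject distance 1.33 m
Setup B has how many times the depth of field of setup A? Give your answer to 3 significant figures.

2.97

Setup A: H = 18²/(22×0.017) + 18 ≈ 884.3 mm; DoF = Df − Dn = 360.78 − 203.23 ≈ 157.55 mm.
Setup B: H = 40²/(4.5×0.047) + 40 ≈ 7605.0 mm; DoF = Df − Dn = 1603.42 − 1136.25 ≈ 467.17 mm.
Ratio = 467.17 / 157.55 ≈ 2.97.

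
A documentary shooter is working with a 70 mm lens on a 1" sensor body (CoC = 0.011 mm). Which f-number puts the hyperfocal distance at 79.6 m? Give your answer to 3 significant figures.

f/5.60

Rearrange H = f²/(N·c) + f for N: N = f² / ((H − f)·c).
N = 70² / ((79600 − 70) × 0.011) = 4900 / 874.8 ≈ 5.60.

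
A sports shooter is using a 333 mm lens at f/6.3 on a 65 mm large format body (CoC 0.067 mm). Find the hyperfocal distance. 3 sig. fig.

Hyperfocal distance H = f²/(N·c) + f = 333²/(6.3 × 0.067) + 333 = 110889/0.4221 + 333 ≈ 263040.9 mm ≈ 263 m.

263 m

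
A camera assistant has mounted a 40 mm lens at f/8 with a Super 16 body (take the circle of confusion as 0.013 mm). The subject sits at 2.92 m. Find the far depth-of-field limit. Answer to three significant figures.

3.59 m

Hyperfocal distance H = f²/(N·c) + f = 40²/(8 × 0.013) + 40 = 1600/0.104 + 40 ≈ 15424.6 mm ≈ 15.42 m.
Far limit Df = s·(H − f)/(H − s) = 2920 × (15424.6 − 40) / (15424.6 − 2920) = 2920 × 15384.6 / 12504.6 ≈ 3592.5 mm ≈ 3.59 m.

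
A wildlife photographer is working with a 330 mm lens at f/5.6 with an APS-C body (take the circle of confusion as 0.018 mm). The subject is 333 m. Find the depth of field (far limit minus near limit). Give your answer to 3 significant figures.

Hyperfocal distance H = f²/(N·c) + f = 330²/(5.6 × 0.018) + 330 = 108900/0.1008 + 330 ≈ 1080687.1 mm ≈ 1081 m.
Near limit Dn = s·(H − f)/(H + s − 2f) = 333000 × (1080687.1 − 330) / (1080687.1 + 333000 − 2 × 330) = 333000 × 1080357.1 / 1413027.1 ≈ 254602 mm.
Far limit Df = s·(H − f)/(H − s) = 333000 × (1080687.1 − 330) / (1080687.1 − 333000) = 333000 × 1080357.1 / 747687.1 ≈ 481162 mm.
Depth of field = Df − Dn = 481162 − 254602 ≈ 226560 mm ≈ 227 m.

227 m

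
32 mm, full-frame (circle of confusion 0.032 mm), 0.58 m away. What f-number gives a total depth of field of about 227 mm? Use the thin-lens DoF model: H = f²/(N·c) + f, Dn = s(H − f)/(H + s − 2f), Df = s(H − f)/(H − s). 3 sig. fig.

Write h = H − f = f²/(N·c). The thin-lens limits are Dn = s·h/(h + (s−f)) and Df = s·h/(h − (s−f)), so DoF = Df − Dn = 2·s·(s−f)·h / (h² − (s−f)²).
That is a quadratic in h: DoF·h² − 2·s·(s−f)·h − DoF·(s−f)² = 0 ⇒ h = (s−f)·(s + √(s² + DoF²)) / DoF = 548 × (580 + √(580² + 227²)) / 227 = 548 × (580 + 622.839) / 227 ≈ 2903.8 mm.
Then N = f²/(c·h) = 32² / (0.032 × 2903.8) = 1024 / 92.921 ≈ 11.

f/11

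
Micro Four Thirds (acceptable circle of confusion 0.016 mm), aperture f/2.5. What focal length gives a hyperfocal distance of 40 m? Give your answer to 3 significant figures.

From H = f²/(N·c) + f, with f ≪ H: f ≈ √(H·N·c) = √(40000 × 2.5 × 0.016) = √1600.0 ≈ 40.00 mm.
The +f correction barely moves this — solving exactly, f² + N·c·f − N·c·H = 0 ⇒ f = (−N·c + √((N·c)² + 4·N·c·H))/2 = (−0.04 + √6400.0)/2 ≈ 39.980 mm, so f ≈ 40.0 mm.

40.0 mm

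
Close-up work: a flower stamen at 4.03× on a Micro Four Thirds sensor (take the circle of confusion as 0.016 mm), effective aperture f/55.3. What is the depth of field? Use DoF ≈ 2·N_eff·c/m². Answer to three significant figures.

0.109 mm

At magnification m, DoF ≈ 2·N_eff·c/m² = 2 × 55.3 × 0.016 / 4.03² = 1.77 / 16.24 ≈ 0.109 mm.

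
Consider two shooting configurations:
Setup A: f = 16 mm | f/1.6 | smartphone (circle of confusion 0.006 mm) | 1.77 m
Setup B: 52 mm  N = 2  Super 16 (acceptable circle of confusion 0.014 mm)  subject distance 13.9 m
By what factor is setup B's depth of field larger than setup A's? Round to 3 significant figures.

Setup A: H = 16²/(1.6×0.006) + 16 ≈ 26682.7 mm; DoF = Df − Dn = 1894.62 − 1660.76 ≈ 233.86 mm.
Setup B: H = 52²/(2×0.014) + 52 ≈ 96623.4 mm; DoF = Df − Dn = 16226.9 − 12156.8 ≈ 4070.1 mm.
Ratio = 4070.1 / 233.86 ≈ 17.4.

17.4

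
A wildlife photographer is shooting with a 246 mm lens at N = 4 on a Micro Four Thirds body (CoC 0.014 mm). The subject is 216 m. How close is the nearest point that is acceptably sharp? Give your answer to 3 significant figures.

Hyperfocal distance H = f²/(N·c) + f = 246²/(4 × 0.014) + 246 = 60516/0.056 + 246 ≈ 1080888.9 mm ≈ 1081 m.
Near limit Dn = s·(H − f)/(H + s − 2f) = 216000 × (1080888.9 − 246) / (1080888.9 + 216000 − 2 × 246) = 216000 × 1080642.9 / 1296396.9 ≈ 180052 mm ≈ 180 m.

180 m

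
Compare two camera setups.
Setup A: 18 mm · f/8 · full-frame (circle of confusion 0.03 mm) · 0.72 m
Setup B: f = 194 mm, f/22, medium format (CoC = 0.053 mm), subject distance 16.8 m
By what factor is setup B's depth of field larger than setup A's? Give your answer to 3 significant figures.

Setup A: H = 18²/(8×0.03) + 18 ≈ 1368.0 mm; DoF = Df − Dn = 1500.0 − 473.7 ≈ 1026.3 mm.
Setup B: H = 194²/(22×0.053) + 194 ≈ 32471.9 mm; DoF = Df − Dn = 34601 − 11093 ≈ 23508 mm.
Ratio = 23508 / 1026.3 ≈ 22.9.

22.9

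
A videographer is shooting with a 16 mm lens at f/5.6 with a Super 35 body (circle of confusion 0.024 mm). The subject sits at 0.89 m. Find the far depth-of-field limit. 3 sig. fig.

Hyperfocal distance H = f²/(N·c) + f = 16²/(5.6 × 0.024) + 16 = 256/0.1344 + 16 ≈ 1920.8 mm ≈ 1.921 m.
Far limit Df = s·(H − f)/(H − s) = 890 × (1920.8 − 16) / (1920.8 − 890) = 890 × 1904.8 / 1030.8 ≈ 1644.6 mm ≈ 1.64 m.

1.64 m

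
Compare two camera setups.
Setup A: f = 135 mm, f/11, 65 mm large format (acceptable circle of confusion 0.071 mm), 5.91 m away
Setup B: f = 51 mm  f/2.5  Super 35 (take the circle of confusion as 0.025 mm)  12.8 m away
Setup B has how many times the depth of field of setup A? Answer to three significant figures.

Setup A: H = 135²/(11×0.071) + 135 ≈ 23470.5 mm; DoF = Df − Dn = 7853.6 − 4737.6 ≈ 3116.0 mm.
Setup B: H = 51²/(2.5×0.025) + 51 ≈ 41667.0 mm; DoF = Df − Dn = 18453.1 − 9798.3 ≈ 8654.8 mm.
Ratio = 8654.8 / 3116.0 ≈ 2.78.

2.78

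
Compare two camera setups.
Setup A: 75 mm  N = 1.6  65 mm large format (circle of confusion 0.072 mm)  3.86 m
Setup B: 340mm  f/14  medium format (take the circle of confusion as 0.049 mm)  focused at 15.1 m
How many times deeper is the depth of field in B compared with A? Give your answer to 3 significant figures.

Setup A: H = 75²/(1.6×0.072) + 75 ≈ 48903.1 mm; DoF = Df − Dn = 4184.36 − 3582.31 ≈ 602.05 mm.
Setup B: H = 340²/(14×0.049) + 340 ≈ 168853.1 mm; DoF = Df − Dn = 16549.6 − 13883.9 ≈ 2665.7 mm.
Ratio = 2665.7 / 602.05 ≈ 4.43.

4.43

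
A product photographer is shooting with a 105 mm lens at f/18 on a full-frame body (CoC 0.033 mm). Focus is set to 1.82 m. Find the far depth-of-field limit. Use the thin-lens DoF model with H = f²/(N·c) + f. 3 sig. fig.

2.01 m

Hyperfocal distance H = f²/(N·c) + f = 105²/(18 × 0.033) + 105 = 11025/0.594 + 105 ≈ 18665.6 mm ≈ 18.67 m.
Far limit Df = s·(H − f)/(H − s) = 1820 × (18665.6 − 105) / (18665.6 − 1820) = 1820 × 18560.6 / 16845.6 ≈ 2005.3 mm ≈ 2.01 m.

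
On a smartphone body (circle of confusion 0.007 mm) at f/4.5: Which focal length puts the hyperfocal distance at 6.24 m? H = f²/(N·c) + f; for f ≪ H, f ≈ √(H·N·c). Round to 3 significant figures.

14.0 mm

From H = f²/(N·c) + f, with f ≪ H: f ≈ √(H·N·c) = √(6240 × 4.5 × 0.007) = √196.56 ≈ 14.02 mm.
The +f correction barely moves this — solving exactly, f² + N·c·f − N·c·H = 0 ⇒ f = (−N·c + √((N·c)² + 4·N·c·H))/2 = (−0.0315 + √786.24)/2 ≈ 14.004 mm, so f ≈ 14.0 mm.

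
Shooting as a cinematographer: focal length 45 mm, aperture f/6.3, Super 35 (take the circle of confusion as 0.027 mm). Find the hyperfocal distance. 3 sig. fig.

11.9 m

Hyperfocal distance H = f²/(N·c) + f = 45²/(6.3 × 0.027) + 45 = 2025/0.1701 + 45 ≈ 11949.8 mm ≈ 11.9 m.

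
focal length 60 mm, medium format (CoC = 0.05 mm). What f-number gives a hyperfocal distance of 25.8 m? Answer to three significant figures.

f/2.80

Rearrange H = f²/(N·c) + f for N: N = f² / ((H − f)·c).
N = 60² / ((25800 − 60) × 0.05) = 3600 / 1287 ≈ 2.80.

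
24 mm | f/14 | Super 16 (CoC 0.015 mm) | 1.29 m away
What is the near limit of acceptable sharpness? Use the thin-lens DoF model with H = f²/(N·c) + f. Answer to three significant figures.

Hyperfocal distance H = f²/(N·c) + f = 24²/(14 × 0.015) + 24 = 576/0.21 + 24 ≈ 2766.9 mm ≈ 2.767 m.
Near limit Dn = s·(H − f)/(H + s − 2f) = 1290 × (2766.9 − 24) / (2766.9 + 1290 − 2 × 24) = 1290 × 2742.9 / 4008.9 ≈ 882.62 mm ≈ 0.883 m.

0.883 m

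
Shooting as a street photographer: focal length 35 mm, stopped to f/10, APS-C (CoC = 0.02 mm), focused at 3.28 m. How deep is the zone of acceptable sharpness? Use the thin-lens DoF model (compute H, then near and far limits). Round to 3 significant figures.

Hyperfocal distance H = f²/(N·c) + f = 35²/(10 × 0.02) + 35 = 1225/0.2 + 35 ≈ 6160.0 mm ≈ 6.160 m.
Near limit Dn = s·(H − f)/(H + s − 2f) = 3280 × (6160.0 − 35) / (6160.0 + 3280 − 2 × 35) = 3280 × 6125.0 / 9370.0 ≈ 2144.1 mm.
Far limit Df = s·(H − f)/(H − s) = 3280 × (6160.0 − 35) / (6160.0 − 3280) = 3280 × 6125.0 / 2880.0 ≈ 6975.7 mm.
Depth of field = Df − Dn = 6975.7 − 2144.1 ≈ 4831.6 mm ≈ 4.83 m.

4.83 m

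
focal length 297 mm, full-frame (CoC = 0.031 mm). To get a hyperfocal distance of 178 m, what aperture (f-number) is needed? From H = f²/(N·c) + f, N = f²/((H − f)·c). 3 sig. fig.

Rearrange H = f²/(N·c) + f for N: N = f² / ((H − f)·c).
N = 297² / ((178000 − 297) × 0.031) = 88209 / 5509 ≈ 16.

f/16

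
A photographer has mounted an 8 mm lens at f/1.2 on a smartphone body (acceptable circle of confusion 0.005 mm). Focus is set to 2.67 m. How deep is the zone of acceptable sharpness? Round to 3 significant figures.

1.42 m

Hyperfocal distance H = f²/(N·c) + f = 8²/(1.2 × 0.005) + 8 = 64/0.006 + 8 ≈ 10674.7 mm ≈ 10.67 m.
Near limit Dn = s·(H − f)/(H + s − 2f) = 2670 × (10674.7 − 8) / (10674.7 + 2670 − 2 × 8) = 2670 × 10666.7 / 13328.7 ≈ 2136.7 mm.
Far limit Df = s·(H − f)/(H − s) = 2670 × (10674.7 − 8) / (10674.7 − 2670) = 2670 × 10666.7 / 8004.7 ≈ 3557.9 mm.
Depth of field = Df − Dn = 3557.9 − 2136.7 ≈ 1421.2 mm ≈ 1.42 m.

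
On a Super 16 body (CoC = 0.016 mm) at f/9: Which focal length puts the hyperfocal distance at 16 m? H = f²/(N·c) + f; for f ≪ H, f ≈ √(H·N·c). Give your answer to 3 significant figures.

From H = f²/(N·c) + f, with f ≪ H: f ≈ √(H·N·c) = √(16000 × 9 × 0.016) = √2304.0 ≈ 48.00 mm.
Exact: f² + N·c·f − N·c·H = 0 ⇒ f = (−N·c + √((N·c)² + 4·N·c·H))/2 = (−0.144 + √9216.0)/2 ≈ 47.928 mm ≈ 47.9 mm.

47.9 mm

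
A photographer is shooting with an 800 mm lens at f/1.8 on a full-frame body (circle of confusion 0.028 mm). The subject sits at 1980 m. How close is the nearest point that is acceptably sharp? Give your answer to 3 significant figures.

Hyperfocal distance H = f²/(N·c) + f = 800²/(1.8 × 0.028) + 800 = 640000/0.0504 + 800 ≈ 12699212.7 mm ≈ 12699 m.
Near limit Dn = s·(H − f)/(H + s − 2f) = 1980000 × (12699212.7 − 800) / (12699212.7 + 1980000 − 2 × 800) = 1980000 × 12698412.7 / 14677612.7 ≈ 1713007 mm ≈ 1710 m.

1710 m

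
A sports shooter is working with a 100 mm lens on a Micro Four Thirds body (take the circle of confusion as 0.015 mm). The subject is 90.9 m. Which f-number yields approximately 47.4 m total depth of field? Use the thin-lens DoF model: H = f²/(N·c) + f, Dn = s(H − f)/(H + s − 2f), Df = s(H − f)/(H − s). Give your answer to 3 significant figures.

Write h = H − f = f²/(N·c). The thin-lens limits are Dn = s·h/(h + (s−f)) and Df = s·h/(h − (s−f)), so DoF = Df − Dn = 2·s·(s−f)·h / (h² − (s−f)²).
That is a quadratic in h: DoF·h² − 2·s·(s−f)·h − DoF·(s−f)² = 0 ⇒ h = (s−f)·(s + √(s² + DoF²)) / DoF = 90800 × (90900 + √(90900² + 47400²)) / 47400 = 90800 × (90900 + 102516) / 47400 ≈ 370510 mm.
Then N = f²/(c·h) = 100² / (0.015 × 370510) = 10000 / 5557.7 ≈ 1.80.

f/1.80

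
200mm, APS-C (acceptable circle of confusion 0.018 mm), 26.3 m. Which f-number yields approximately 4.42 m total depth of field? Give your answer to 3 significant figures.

Write h = H − f = f²/(N·c). The thin-lens limits are Dn = s·h/(h + (s−f)) and Df = s·h/(h − (s−f)), so DoF = Df − Dn = 2·s·(s−f)·h / (h² − (s−f)²).
That is a quadratic in h: DoF·h² − 2·s·(s−f)·h − DoF·(s−f)² = 0 ⇒ h = (s−f)·(s + √(s² + DoF²)) / DoF = 26100 × (26300 + √(26300² + 4420²)) / 4420 = 26100 × (26300 + 26668.8) / 4420 ≈ 312780 mm.
Then N = f²/(c·h) = 200² / (0.018 × 312780) = 40000 / 5630.0 ≈ 7.10.

f/7.10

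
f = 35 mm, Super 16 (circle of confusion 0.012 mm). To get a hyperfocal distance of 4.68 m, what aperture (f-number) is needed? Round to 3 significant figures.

f/22

Rearrange H = f²/(N·c) + f for N: N = f² / ((H − f)·c).
N = 35² / ((4680 − 35) × 0.012) = 1225 / 55.74 ≈ 22.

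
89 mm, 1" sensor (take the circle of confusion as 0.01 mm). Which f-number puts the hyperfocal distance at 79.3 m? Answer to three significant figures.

Rearrange H = f²/(N·c) + f for N: N = f² / ((H − f)·c).
N = 89² / ((79300 − 89) × 0.01) = 7921 / 792.1 ≈ 10.

f/10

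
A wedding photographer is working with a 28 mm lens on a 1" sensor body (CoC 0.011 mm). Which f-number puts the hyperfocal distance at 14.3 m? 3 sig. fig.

Rearrange H = f²/(N·c) + f for N: N = f² / ((H − f)·c).
N = 28² / ((14300 − 28) × 0.011) = 784 / 157.0 ≈ 4.99.

f/4.99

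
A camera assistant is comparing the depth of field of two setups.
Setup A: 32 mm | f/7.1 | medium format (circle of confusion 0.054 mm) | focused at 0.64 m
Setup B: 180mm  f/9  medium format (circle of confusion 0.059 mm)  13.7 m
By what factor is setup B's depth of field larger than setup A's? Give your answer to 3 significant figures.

Setup A: H = 32²/(7.1×0.054) + 32 ≈ 2702.8 mm; DoF = Df − Dn = 828.63 − 521.32 ≈ 307.31 mm.
Setup B: H = 180²/(9×0.059) + 180 ≈ 61196.9 mm; DoF = Df − Dn = 17599.7 − 11215.0 ≈ 6384.7 mm.
Ratio = 6384.7 / 307.31 ≈ 20.8.

20.8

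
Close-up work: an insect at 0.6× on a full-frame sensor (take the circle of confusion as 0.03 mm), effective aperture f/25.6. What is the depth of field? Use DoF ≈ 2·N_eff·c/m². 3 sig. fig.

At magnification m, DoF ≈ 2·N_eff·c/m² = 2 × 25.6 × 0.03 / 0.6² = 1.536 / 0.36 ≈ 4.27 mm.

4.27 mm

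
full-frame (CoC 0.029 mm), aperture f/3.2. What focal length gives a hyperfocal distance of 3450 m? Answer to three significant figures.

From H = f²/(N·c) + f, with f ≪ H: f ≈ √(H·N·c) = √(3450000 × 3.2 × 0.029) = √320160 ≈ 565.8 mm.
The +f correction barely moves this — solving exactly, f² + N·c·f − N·c·H = 0 ⇒ f = (−N·c + √((N·c)² + 4·N·c·H))/2 = (−0.0928 + √1280640)/2 ≈ 565.78 mm, so f ≈ 566 mm.

566 mm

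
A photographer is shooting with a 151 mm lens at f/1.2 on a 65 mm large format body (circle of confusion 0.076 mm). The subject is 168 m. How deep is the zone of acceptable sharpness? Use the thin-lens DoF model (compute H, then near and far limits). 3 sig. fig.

Hyperfocal distance H = f²/(N·c) + f = 151²/(1.2 × 0.076) + 151 = 22801/0.0912 + 151 ≈ 250162.0 mm ≈ 250.2 m.
Near limit Dn = s·(H − f)/(H + s − 2f) = 168000 × (250162.0 − 151) / (250162.0 + 168000 − 2 × 151) = 168000 × 250011.0 / 417860.0 ≈ 100517 mm.
Far limit Df = s·(H − f)/(H − s) = 168000 × (250162.0 − 151) / (250162.0 − 168000) = 168000 × 250011.0 / 82162.0 ≈ 511208 mm.
Depth of field = Df − Dn = 511208 − 100517 ≈ 410691 mm ≈ 411 m.

411 m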